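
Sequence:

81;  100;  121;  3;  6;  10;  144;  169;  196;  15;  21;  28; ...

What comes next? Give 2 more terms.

225, 256

The slot pattern repeats as AAABBB (period 6), so there are 2 interleaved tracks.
Track A = 81, 100, 121, 144, 169, 196: perfect squares starting at 9².
Track B = 3, 6, 10, 15, 21, 28: the triangular numbers T_2, T_3, ….
Position 13 falls in track A as its term 7, giving 225.
Position 14 → track A, term 8 = 256.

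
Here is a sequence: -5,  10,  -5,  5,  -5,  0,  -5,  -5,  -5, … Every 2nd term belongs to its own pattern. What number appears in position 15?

-5

Positions 1, 3, 5, … form one subsequence and positions 2, 4, 6, … form another.
Track A: -5, -5, -5, -5, -5 (always -5).
Track B: 10, 5, 0, -5 (arithmetic, step −5).
The 15th slot belongs to track A; its 8th term is -5.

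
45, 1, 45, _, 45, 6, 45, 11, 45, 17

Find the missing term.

5

Odd-indexed and even-indexed terms follow separate rules.
Track A = 45, 45, 45, 45, 45: always 45.
Track B = 1, ?, 6, 11, 17: Fibonacci-style (each term is the sum of the two before it).
Track B's pattern makes the blank 5.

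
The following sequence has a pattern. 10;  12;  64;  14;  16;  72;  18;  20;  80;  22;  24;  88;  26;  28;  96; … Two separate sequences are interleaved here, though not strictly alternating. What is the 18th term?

104

The slot pattern repeats as AAB (period 3), so there are 2 interleaved tracks.
Stream A = 10, 12, 14, 16, 18, 20, 22, 24, 26, 28: adding 2 each time.
Stream B = 64, 72, 80, 88, 96: linear: a_n = 56 + 8·n.
Position 18 falls in stream B as its term 6, giving 104.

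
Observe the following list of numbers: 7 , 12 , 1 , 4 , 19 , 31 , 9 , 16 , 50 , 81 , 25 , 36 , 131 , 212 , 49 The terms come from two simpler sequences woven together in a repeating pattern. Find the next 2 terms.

Positions follow the repeating pattern AABB; grouping by letter gives 2 tracks.
Track A: 7, 12, 19, 31, 50, 81, 131, 212 — each term equals the sum of the previous two.
Track B: 1, 4, 9, 16, 25, 36, 49 — consecutive squares n² from n = 1.
Position 16 falls in track B as its term 8, giving 64.
Position 17 → track A, term 9 = 343.

64, 343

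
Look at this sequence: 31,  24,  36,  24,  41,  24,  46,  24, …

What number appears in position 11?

Split by position mod 2 into 2 tracks.
Stream A = 31, 36, 41, 46: arithmetic, step +5.
Stream B = 24, 24, 24, 24: constant 24.
Position 11 falls in stream A as its term 6, giving 56.

56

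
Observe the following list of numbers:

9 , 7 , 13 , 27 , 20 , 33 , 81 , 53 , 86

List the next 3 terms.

243, 139, 225

Positions follow the repeating pattern ABB; grouping by letter gives 2 tracks.
Stream A is 9, 27, 81, which is powers of 3.
Stream B is 7, 13, 20, 33, 53, 86, which is Fibonacci-style (each term is the sum of the two before it).
Position 10 falls in stream A as its term 4, giving 243.
The 11th slot belongs to stream B; its 7th term is 139.
Position 12 falls in stream B as its term 8, giving 225.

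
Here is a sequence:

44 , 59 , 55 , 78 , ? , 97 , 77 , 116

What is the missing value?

66

Taking every 2nd term gives 2 separate tracks.
Track A: 44, 55, ?, 77. Adding 11 each time.
Track B: 59, 78, 97, 116. Adding 19 each time.
The gap is track A's term 3; the rule gives 66.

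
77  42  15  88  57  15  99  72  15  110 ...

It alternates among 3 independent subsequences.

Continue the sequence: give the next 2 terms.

87, 15

Split by position mod 3: positions 1, 4, 7, … form one track, and each other residue class forms its own.
Subsequence A: 77, 88, 99, 110 — arithmetic, step +11.
Subsequence B: 42, 57, 72 — arithmetic, step +15.
Subsequence C: 15, 15, 15 — the constant sequence 15.
The 11th slot belongs to subsequence B; its 4th term is 87.
Position 12 falls in subsequence C as its term 4, giving 15.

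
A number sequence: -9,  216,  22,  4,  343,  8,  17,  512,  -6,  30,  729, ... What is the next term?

-20

Taking every 3rd term gives 3 separate tracks.
Track A: -9, 4, 17, 30 — adding 13 each time.
Track B: 216, 343, 512, 729 — the cubes 6³, 7³, 8³, ….
Track C: 22, 8, -6 — arithmetic, step −14.
Position 12 falls in track C as its term 4, giving -20.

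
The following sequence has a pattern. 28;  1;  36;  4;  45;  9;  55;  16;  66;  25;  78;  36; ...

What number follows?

The terms cycle through 2 interleaved subsequences.
Track A: 28, 36, 45, 55, 66, 78 — triangular numbers starting at T_7.
Track B: 1, 4, 9, 16, 25, 36 — perfect squares starting at 1².
The 13th slot belongs to track A; its 7th term is 91.

91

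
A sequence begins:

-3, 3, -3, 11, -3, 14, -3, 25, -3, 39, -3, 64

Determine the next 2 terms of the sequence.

-3, 103

Odd-indexed and even-indexed terms follow separate rules.
Subsequence A is -3, -3, -3, -3, -3, -3, which is always -3.
Subsequence B is 3, 11, 14, 25, 39, 64, which is a Fibonacci-like recurrence a_n = a_{n-1} + a_{n-2}.
Position 13 falls in subsequence A as its term 7, giving -3.
Position 14 falls in subsequence B as its term 7, giving 103.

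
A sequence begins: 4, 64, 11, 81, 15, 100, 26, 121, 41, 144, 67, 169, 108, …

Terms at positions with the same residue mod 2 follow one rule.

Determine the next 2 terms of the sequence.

196, 175

Positions 1, 3, 5, … form one subsequence and positions 2, 4, 6, … form another.
Subsequence A: 4, 11, 15, 26, 41, 67, 108. A Fibonacci-like recurrence a_n = a_{n-1} + a_{n-2}.
Subsequence B: 64, 81, 100, 121, 144, 169. Perfect squares starting at 8².
The 14th slot belongs to subsequence B; its 7th term is 196.
Term 15 comes from subsequence A (its 8th entry): 175.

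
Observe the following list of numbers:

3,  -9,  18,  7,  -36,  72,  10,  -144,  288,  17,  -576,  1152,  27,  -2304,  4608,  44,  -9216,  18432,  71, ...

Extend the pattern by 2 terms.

-36864, 73728

The slot pattern repeats as ABB (period 3), so there are 2 interleaved tracks.
Stream A = 3, 7, 10, 17, 27, 44, 71: Fibonacci-style (each term is the sum of the two before it).
Stream B = -9, 18, -36, 72, -144, 288, -576, 1152, -2304, 4608, -9216, 18432: geometric, ×-2 each step.
Term 20 comes from stream B (its 13th entry): -36864.
Position 21 falls in stream B as its term 14, giving 73728.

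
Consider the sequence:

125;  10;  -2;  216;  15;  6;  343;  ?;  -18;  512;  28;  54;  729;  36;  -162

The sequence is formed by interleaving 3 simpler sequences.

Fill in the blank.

21

Split by position mod 3 into 3 tracks.
Track A: 125, 216, 343, 512, 729 (perfect cubes starting at 5³).
Track B: 10, 15, ?, 28, 36 (triangular numbers starting at T_4).
Track C: -2, 6, -18, 54, -162 (geometric with ratio -3).
So the missing entry in track B is 21.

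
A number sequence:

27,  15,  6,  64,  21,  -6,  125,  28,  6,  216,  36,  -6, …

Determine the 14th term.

Split by position mod 3: positions 1, 4, 7, … form one track, and each other residue class forms its own.
Subsequence A: 27, 64, 125, 216 — the cubes 3³, 4³, 5³, ….
Subsequence B: 15, 21, 28, 36 — triangular numbers n(n+1)/2 for n = 5, 6, ….
Subsequence C: 6, -6, 6, -6 — oscillating between 6 and -6.
Position 14 → subsequence B, term 5 = 45.

45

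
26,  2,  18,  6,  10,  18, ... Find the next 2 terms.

Positions 1, 3, 5, … form one subsequence and positions 2, 4, 6, … form another.
Track A is 26, 18, 10, which is linear: a_n = 34 − 8·n.
Track B is 2, 6, 18, which is geometric, ×3 each step.
Term 7 comes from track A (its 4th entry): 2.
Term 8 comes from track B (its 4th entry): 54.

2, 54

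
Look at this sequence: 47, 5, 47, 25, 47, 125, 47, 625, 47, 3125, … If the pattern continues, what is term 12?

15625

The terms cycle through 2 interleaved subsequences.
Stream A: 47, 47, 47, 47, 47. Constant 47.
Stream B: 5, 25, 125, 625, 3125. Powers 5^1, 5^2, 5^3, ….
Position 12 falls in stream B as its term 6, giving 15625.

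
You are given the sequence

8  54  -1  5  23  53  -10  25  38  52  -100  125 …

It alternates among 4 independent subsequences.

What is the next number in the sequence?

Read the sequence 4 terms at a time; column i is its own pattern.
Subsequence A: 8, 23, 38 (linear: a_n = -7 + 15·n).
Subsequence B: 54, 53, 52 (arithmetic, step −1).
Subsequence C: -1, -10, -100 (geometric with ratio 10).
Subsequence D: 5, 25, 125 (powers of 5).
Position 13 falls in subsequence A as its term 4, giving 53.

53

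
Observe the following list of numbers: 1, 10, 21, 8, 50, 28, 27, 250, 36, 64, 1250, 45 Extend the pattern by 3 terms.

Read the sequence 3 terms at a time; column i is its own pattern.
Stream A = 1, 8, 27, 64: consecutive cubes n³ from n = 1.
Stream B = 10, 50, 250, 1250: a geometric progression (common ratio 5).
Stream C = 21, 28, 36, 45: the triangular numbers T_6, T_7, ….
Position 13 falls in stream A as its term 5, giving 125.
Position 14 → stream B, term 5 = 6250.
Position 15 falls in stream C as its term 5, giving 55.

125, 6250, 55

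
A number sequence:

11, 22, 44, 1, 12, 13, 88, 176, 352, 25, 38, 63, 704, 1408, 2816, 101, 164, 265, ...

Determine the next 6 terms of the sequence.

Positions follow the repeating pattern AAABBB; grouping by letter gives 2 tracks.
Stream A: 11, 22, 44, 88, 176, 352, 704, 1408, 2816 — geometric, ×2 each step.
Stream B: 1, 12, 13, 25, 38, 63, 101, 164, 265 — Fibonacci-style (each term is the sum of the two before it).
Term 19 comes from stream A (its 10th entry): 5632.
Position 20 → stream A, term 11 = 11264.
Position 21 falls in stream A as its term 12, giving 22528.
Term 22 comes from stream B (its 10th entry): 429.
Position 23 falls in stream B as its term 11, giving 694.
The 24th slot belongs to stream B; its 12th term is 1123.

5632, 11264, 22528, 429, 694, 1123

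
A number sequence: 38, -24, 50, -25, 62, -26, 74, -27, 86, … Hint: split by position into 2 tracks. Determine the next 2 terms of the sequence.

-28, 98

The terms cycle through 2 interleaved subsequences.
Stream A is 38, 50, 62, 74, 86, which is arithmetic with common difference +12.
Stream B is -24, -25, -26, -27, which is arithmetic with common difference −1.
Position 10 → stream B, term 5 = -28.
The 11th slot belongs to stream A; its 6th term is 98.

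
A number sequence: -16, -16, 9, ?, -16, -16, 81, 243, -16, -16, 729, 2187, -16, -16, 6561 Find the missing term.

27

The slot pattern repeats as AABB (period 4), so there are 2 interleaved tracks.
Subsequence A: -16, -16, -16, -16, -16, -16, -16, -16 (the constant sequence -16).
Subsequence B: 9, ?, 81, 243, 729, 2187, 6561 (powers 3^2, 3^3, 3^4, …).
Filling subsequence B at index 2 by its rule yields 27.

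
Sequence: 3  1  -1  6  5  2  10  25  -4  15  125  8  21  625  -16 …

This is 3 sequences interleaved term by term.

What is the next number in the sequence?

The terms cycle through 3 interleaved subsequences.
Stream A: 3, 6, 10, 15, 21 (triangular numbers n(n+1)/2 for n = 2, 3, …).
Stream B: 1, 5, 25, 125, 625 (powers 5^0, 5^1, 5^2, …).
Stream C: -1, 2, -4, 8, -16 (geometric with ratio -2).
Position 16 → stream A, term 6 = 28.

28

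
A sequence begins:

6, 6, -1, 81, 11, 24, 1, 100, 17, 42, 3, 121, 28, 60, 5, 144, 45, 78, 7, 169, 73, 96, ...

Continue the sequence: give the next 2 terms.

9, 196

Read the sequence 4 terms at a time; column i is its own pattern.
Subsequence A = 6, 11, 17, 28, 45, 73: Fibonacci-style (each term is the sum of the two before it).
Subsequence B = 6, 24, 42, 60, 78, 96: arithmetic, step +18.
Subsequence C = -1, 1, 3, 5, 7: arithmetic, step +2.
Subsequence D = 81, 100, 121, 144, 169: perfect squares starting at 9².
The 23rd slot belongs to subsequence C; its 6th term is 9.
Position 24 falls in subsequence D as its term 6, giving 196.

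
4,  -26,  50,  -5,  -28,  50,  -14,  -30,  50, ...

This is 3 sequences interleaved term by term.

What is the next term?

The terms cycle through 3 interleaved subsequences.
Stream A = 4, -5, -14: subtracting 9 each time.
Stream B = -26, -28, -30: linear: a_n = -24 − 2·n.
Stream C = 50, 50, 50: the constant sequence 50.
Term 10 comes from stream A (its 4th entry): -23.

-23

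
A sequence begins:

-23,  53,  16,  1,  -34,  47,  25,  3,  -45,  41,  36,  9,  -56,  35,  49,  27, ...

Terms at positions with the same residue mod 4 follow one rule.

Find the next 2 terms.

-67, 29

Taking every 4th term gives 4 separate tracks.
Track A = -23, -34, -45, -56: linear: a_n = -12 − 11·n.
Track B = 53, 47, 41, 35: linear: a_n = 59 − 6·n.
Track C = 16, 25, 36, 49: consecutive squares n² from n = 4.
Track D = 1, 3, 9, 27: powers of 3.
The 17th slot belongs to track A; its 5th term is -67.
Term 18 comes from track B (its 5th entry): 29.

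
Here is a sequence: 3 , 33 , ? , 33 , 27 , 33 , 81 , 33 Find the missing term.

Odd-indexed and even-indexed terms follow separate rules.
Track A: 3, ?, 27, 81. Geometric, ×3 each step.
Track B: 33, 33, 33, 33. Always 33.
The gap is track A's term 2; the rule gives 9.

9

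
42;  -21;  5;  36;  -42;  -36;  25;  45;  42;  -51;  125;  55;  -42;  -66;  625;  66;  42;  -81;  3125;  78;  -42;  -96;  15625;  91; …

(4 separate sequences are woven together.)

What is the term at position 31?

390625

Read the sequence 4 terms at a time; column i is its own pattern.
Subsequence A: 42, -42, 42, -42, 42, -42. Alternating ±42.
Subsequence B: -21, -36, -51, -66, -81, -96. Linear: a_n = -6 − 15·n.
Subsequence C: 5, 25, 125, 625, 3125, 15625. Powers of 5.
Subsequence D: 36, 45, 55, 66, 78, 91. The triangular numbers T_8, T_9, ….
The 31st slot belongs to subsequence C; its 8th term is 390625.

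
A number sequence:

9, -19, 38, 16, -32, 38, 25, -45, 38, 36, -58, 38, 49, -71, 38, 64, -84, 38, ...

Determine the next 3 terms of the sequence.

Taking every 3rd term gives 3 separate tracks.
Track A: 9, 16, 25, 36, 49, 64 (consecutive squares n² from n = 3).
Track B: -19, -32, -45, -58, -71, -84 (subtracting 13 each time).
Track C: 38, 38, 38, 38, 38, 38 (always 38).
Term 19 comes from track A (its 7th entry): 81.
Term 20 comes from track B (its 7th entry): -97.
Position 21 → track C, term 7 = 38.

81, -97, 38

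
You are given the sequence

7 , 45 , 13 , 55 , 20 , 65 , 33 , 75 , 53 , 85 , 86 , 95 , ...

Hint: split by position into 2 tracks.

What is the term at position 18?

125

The terms cycle through 2 interleaved subsequences.
Track A = 7, 13, 20, 33, 53, 86: a Fibonacci-like recurrence a_n = a_{n-1} + a_{n-2}.
Track B = 45, 55, 65, 75, 85, 95: linear: a_n = 35 + 10·n.
Position 18 falls in track B as its term 9, giving 125.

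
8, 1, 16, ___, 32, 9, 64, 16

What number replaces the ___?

4

Taking every 2nd term gives 2 separate tracks.
Track A: 8, 16, 32, 64 — powers 2^3, 2^4, 2^5, ….
Track B: 1, ?, 9, 16 — perfect squares starting at 1².
So the missing entry in track B is 4.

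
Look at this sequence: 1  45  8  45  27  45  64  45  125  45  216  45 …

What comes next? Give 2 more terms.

343, 45

Odd-indexed and even-indexed terms follow separate rules.
Subsequence A = 1, 8, 27, 64, 125, 216: perfect cubes starting at 1³.
Subsequence B = 45, 45, 45, 45, 45, 45: constant 45.
Position 13 → subsequence A, term 7 = 343.
The 14th slot belongs to subsequence B; its 7th term is 45.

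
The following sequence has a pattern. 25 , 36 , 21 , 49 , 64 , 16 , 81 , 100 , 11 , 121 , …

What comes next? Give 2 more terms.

144, 6

The slot pattern repeats as AAB (period 3), so there are 2 interleaved tracks.
Subsequence A: 25, 36, 49, 64, 81, 100, 121 (consecutive squares n² from n = 5).
Subsequence B: 21, 16, 11 (arithmetic, step −5).
Position 11 falls in subsequence A as its term 8, giving 144.
Position 12 → subsequence B, term 4 = 6.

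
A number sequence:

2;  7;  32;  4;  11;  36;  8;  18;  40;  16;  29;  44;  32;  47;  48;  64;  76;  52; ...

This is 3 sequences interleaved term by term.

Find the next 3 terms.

Taking every 3rd term gives 3 separate tracks.
Track A: 2, 4, 8, 16, 32, 64. Powers 2^1, 2^2, 2^3, ….
Track B: 7, 11, 18, 29, 47, 76. A Fibonacci-like recurrence a_n = a_{n-1} + a_{n-2}.
Track C: 32, 36, 40, 44, 48, 52. Arithmetic, step +4.
Position 19 → track A, term 7 = 128.
Term 20 comes from track B (its 7th entry): 123.
Term 21 comes from track C (its 7th entry): 56.

128, 123, 56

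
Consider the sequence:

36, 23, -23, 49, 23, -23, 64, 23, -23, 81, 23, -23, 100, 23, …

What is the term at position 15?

-23

Reading positions in blocks of 3 reveals the pattern ABB — 2 tracks woven together.
Track A: 36, 49, 64, 81, 100 (the squares 6², 7², 8², …).
Track B: 23, -23, 23, -23, 23, -23, 23, -23, 23 (the oscillation 23·(−1)^(n+1)).
Position 15 falls in track B as its term 10, giving -23.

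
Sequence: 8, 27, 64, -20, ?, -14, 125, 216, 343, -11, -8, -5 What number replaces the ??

-17

The slot pattern repeats as AAABBB (period 6), so there are 2 interleaved tracks.
Track A = 8, 27, 64, 125, 216, 343: consecutive cubes n³ from n = 2.
Track B = -20, ?, -14, -11, -8, -5: linear: a_n = -23 + 3·n.
Filling track B at index 2 by its rule yields -17.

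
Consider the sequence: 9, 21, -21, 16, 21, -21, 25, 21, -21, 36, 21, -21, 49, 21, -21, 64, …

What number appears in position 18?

-21

The slot pattern repeats as ABB (period 3), so there are 2 interleaved tracks.
Track A is 9, 16, 25, 36, 49, 64, which is the squares 3², 4², 5², ….
Track B is 21, -21, 21, -21, 21, -21, 21, -21, 21, -21, which is alternating ±21.
The 18th slot belongs to track B; its 12th term is -21.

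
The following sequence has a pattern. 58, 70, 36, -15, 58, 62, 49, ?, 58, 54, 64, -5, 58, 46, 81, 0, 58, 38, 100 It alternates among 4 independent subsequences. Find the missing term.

-10

The terms cycle through 4 interleaved subsequences.
Stream A is 58, 58, 58, 58, 58, which is constant 58.
Stream B is 70, 62, 54, 46, 38, which is subtracting 8 each time.
Stream C is 36, 49, 64, 81, 100, which is consecutive squares n² from n = 6.
Stream D is -15, ?, -5, 0, which is arithmetic, step +5.
So the missing entry in stream D is -10.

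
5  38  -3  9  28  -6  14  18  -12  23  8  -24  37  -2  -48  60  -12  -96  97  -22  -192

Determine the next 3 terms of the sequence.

Split by position mod 3 into 3 tracks.
Track A: 5, 9, 14, 23, 37, 60, 97 (each term equals the sum of the previous two).
Track B: 38, 28, 18, 8, -2, -12, -22 (subtracting 10 each time).
Track C: -3, -6, -12, -24, -48, -96, -192 (geometric with ratio 2).
Position 22 falls in track A as its term 8, giving 157.
Position 23 → track B, term 8 = -32.
Term 24 comes from track C (its 8th entry): -384.

157, -32, -384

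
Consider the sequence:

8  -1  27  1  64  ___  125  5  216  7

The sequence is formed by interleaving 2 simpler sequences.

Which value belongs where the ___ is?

Odd-indexed and even-indexed terms follow separate rules.
Stream A: 8, 27, 64, 125, 216 — the cubes 2³, 3³, 4³, ….
Stream B: -1, 1, ?, 5, 7 — arithmetic with common difference +2.
So the missing entry in stream B is 3.

3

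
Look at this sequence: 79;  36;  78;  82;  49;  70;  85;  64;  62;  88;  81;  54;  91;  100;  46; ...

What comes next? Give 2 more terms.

Split by position mod 3: positions 1, 4, 7, … form one track, and each other residue class forms its own.
Track A = 79, 82, 85, 88, 91: linear: a_n = 76 + 3·n.
Track B = 36, 49, 64, 81, 100: perfect squares starting at 6².
Track C = 78, 70, 62, 54, 46: linear: a_n = 86 − 8·n.
Position 16 → track A, term 6 = 94.
Position 17 → track B, term 6 = 121.

94, 121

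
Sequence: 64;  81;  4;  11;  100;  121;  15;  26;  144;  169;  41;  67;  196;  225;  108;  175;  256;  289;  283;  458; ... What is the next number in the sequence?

324

The slot pattern repeats as AABB (period 4), so there are 2 interleaved tracks.
Subsequence A is 64, 81, 100, 121, 144, 169, 196, 225, 256, 289, which is perfect squares starting at 8².
Subsequence B is 4, 11, 15, 26, 41, 67, 108, 175, 283, 458, which is a Fibonacci-like recurrence a_n = a_{n-1} + a_{n-2}.
Position 21 falls in subsequence A as its term 11, giving 324.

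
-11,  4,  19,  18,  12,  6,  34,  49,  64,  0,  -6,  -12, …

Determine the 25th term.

169

Reading positions in blocks of 6 reveals the pattern AAABBB — 2 tracks woven together.
Subsequence A is -11, 4, 19, 34, 49, 64, which is arithmetic with common difference +15.
Subsequence B is 18, 12, 6, 0, -6, -12, which is arithmetic, step −6.
Term 25 comes from subsequence A (its 13th entry): 169.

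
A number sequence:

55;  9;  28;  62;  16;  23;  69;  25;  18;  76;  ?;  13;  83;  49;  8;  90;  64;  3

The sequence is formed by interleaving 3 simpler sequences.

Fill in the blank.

Split by position mod 3: positions 1, 4, 7, … form one track, and each other residue class forms its own.
Track A: 55, 62, 69, 76, 83, 90. Adding 7 each time.
Track B: 9, 16, 25, ?, 49, 64. Consecutive squares n² from n = 3.
Track C: 28, 23, 18, 13, 8, 3. Arithmetic, step −5.
Filling track B at index 4 by its rule yields 36.

36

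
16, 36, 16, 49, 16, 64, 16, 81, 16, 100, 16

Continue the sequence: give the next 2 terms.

121, 16

Taking every 2nd term gives 2 separate tracks.
Track A = 16, 16, 16, 16, 16, 16: the constant sequence 16.
Track B = 36, 49, 64, 81, 100: consecutive squares n² from n = 6.
Position 12 → track B, term 6 = 121.
The 13th slot belongs to track A; its 7th term is 16.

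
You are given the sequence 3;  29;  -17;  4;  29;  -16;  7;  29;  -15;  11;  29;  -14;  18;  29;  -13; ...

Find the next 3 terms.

29, 29, -12

Split by position mod 3: positions 1, 4, 7, … form one track, and each other residue class forms its own.
Track A: 3, 4, 7, 11, 18 — Fibonacci-style (each term is the sum of the two before it).
Track B: 29, 29, 29, 29, 29 — constant 29.
Track C: -17, -16, -15, -14, -13 — linear: a_n = -18 + n.
The 16th slot belongs to track A; its 6th term is 29.
Term 17 comes from track B (its 6th entry): 29.
The 18th slot belongs to track C; its 6th term is -12.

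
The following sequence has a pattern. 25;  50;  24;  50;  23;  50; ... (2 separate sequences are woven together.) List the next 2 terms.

22, 50

Odd-indexed and even-indexed terms follow separate rules.
Subsequence A: 25, 24, 23. Subtracting 1 each time.
Subsequence B: 50, 50, 50. Constant 50.
The 7th slot belongs to subsequence A; its 4th term is 22.
The 8th slot belongs to subsequence B; its 4th term is 50.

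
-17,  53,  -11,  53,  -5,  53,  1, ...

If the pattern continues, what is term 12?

Split by position mod 2 into 2 tracks.
Track A: -17, -11, -5, 1 — linear: a_n = -23 + 6·n.
Track B: 53, 53, 53 — constant 53.
The 12th slot belongs to track B; its 6th term is 53.

53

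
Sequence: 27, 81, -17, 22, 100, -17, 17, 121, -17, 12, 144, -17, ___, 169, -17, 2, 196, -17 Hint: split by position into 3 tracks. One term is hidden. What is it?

7

Split by position mod 3: positions 1, 4, 7, … form one track, and each other residue class forms its own.
Track A: 27, 22, 17, 12, ?, 2. Arithmetic with common difference −5.
Track B: 81, 100, 121, 144, 169, 196. Consecutive squares n² from n = 9.
Track C: -17, -17, -17, -17, -17, -17. Always -17.
Track A's pattern makes the blank 7.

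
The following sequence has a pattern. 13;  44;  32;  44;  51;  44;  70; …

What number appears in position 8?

44

Positions 1, 3, 5, … form one subsequence and positions 2, 4, 6, … form another.
Track A is 13, 32, 51, 70, which is arithmetic with common difference +19.
Track B is 44, 44, 44, which is constant 44.
Position 8 falls in track B as its term 4, giving 44.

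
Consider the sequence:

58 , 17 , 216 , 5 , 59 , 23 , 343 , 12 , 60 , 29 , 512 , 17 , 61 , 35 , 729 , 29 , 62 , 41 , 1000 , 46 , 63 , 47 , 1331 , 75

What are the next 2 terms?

Split by position mod 4: positions 1, 5, 9, … form one track, and each other residue class forms its own.
Stream A: 58, 59, 60, 61, 62, 63 — linear: a_n = 57 + n.
Stream B: 17, 23, 29, 35, 41, 47 — adding 6 each time.
Stream C: 216, 343, 512, 729, 1000, 1331 — consecutive cubes n³ from n = 6.
Stream D: 5, 12, 17, 29, 46, 75 — Fibonacci-style (each term is the sum of the two before it).
Position 25 → stream A, term 7 = 64.
The 26th slot belongs to stream B; its 7th term is 53.

64, 53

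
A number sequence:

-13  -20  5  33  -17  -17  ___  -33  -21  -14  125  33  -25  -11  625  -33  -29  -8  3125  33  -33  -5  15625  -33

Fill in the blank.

Taking every 4th term gives 4 separate tracks.
Stream A: -13, -17, -21, -25, -29, -33 (subtracting 4 each time).
Stream B: -20, -17, -14, -11, -8, -5 (arithmetic with common difference +3).
Stream C: 5, ?, 125, 625, 3125, 15625 (successive powers of 5).
Stream D: 33, -33, 33, -33, 33, -33 (oscillating between 33 and -33).
Stream C's pattern makes the blank 25.

25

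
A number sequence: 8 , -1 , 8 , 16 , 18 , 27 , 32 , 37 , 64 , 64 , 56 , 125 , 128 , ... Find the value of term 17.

Split by position mod 3: positions 1, 4, 7, … form one track, and each other residue class forms its own.
Subsequence A: 8, 16, 32, 64, 128 — geometric, ×2 each step.
Subsequence B: -1, 18, 37, 56 — arithmetic, step +19.
Subsequence C: 8, 27, 64, 125 — perfect cubes starting at 2³.
Position 17 → subsequence B, term 6 = 94.

94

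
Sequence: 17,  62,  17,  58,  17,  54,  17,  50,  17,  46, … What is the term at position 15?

17

Odd-indexed and even-indexed terms follow separate rules.
Stream A: 17, 17, 17, 17, 17 (the constant sequence 17).
Stream B: 62, 58, 54, 50, 46 (linear: a_n = 66 − 4·n).
Term 15 comes from stream A (its 8th entry): 17.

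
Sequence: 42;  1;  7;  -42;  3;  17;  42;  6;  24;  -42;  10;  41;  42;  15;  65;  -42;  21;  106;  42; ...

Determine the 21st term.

171

Read the sequence 3 terms at a time; column i is its own pattern.
Track A: 42, -42, 42, -42, 42, -42, 42 (the oscillation 42·(−1)^(n+1)).
Track B: 1, 3, 6, 10, 15, 21 (triangular numbers n(n+1)/2 for n = 1, 2, …).
Track C: 7, 17, 24, 41, 65, 106 (a Fibonacci-like recurrence a_n = a_{n-1} + a_{n-2}).
Position 21 falls in track C as its term 7, giving 171.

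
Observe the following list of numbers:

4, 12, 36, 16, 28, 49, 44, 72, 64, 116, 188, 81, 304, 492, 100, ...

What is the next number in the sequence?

Reading positions in blocks of 3 reveals the pattern AAB — 2 tracks woven together.
Stream A: 4, 12, 16, 28, 44, 72, 116, 188, 304, 492 — Fibonacci-style (each term is the sum of the two before it).
Stream B: 36, 49, 64, 81, 100 — the squares 6², 7², 8², ….
Position 16 falls in stream A as its term 11, giving 796.

796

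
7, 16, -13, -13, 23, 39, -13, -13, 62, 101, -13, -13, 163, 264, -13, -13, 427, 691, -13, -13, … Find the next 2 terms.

Positions follow the repeating pattern AABB; grouping by letter gives 2 tracks.
Subsequence A: 7, 16, 23, 39, 62, 101, 163, 264, 427, 691 — Fibonacci-style (each term is the sum of the two before it).
Subsequence B: -13, -13, -13, -13, -13, -13, -13, -13, -13, -13 — always -13.
Position 21 → subsequence A, term 11 = 1118.
Term 22 comes from subsequence A (its 12th entry): 1809.

1118, 1809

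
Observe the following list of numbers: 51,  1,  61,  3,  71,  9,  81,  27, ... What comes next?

91

Split by position mod 2 into 2 tracks.
Stream A: 51, 61, 71, 81. Arithmetic with common difference +10.
Stream B: 1, 3, 9, 27. Powers 3^0, 3^1, 3^2, ….
Position 9 → stream A, term 5 = 91.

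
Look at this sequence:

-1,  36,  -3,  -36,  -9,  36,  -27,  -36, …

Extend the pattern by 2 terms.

-81, 36

Positions 1, 3, 5, … form one subsequence and positions 2, 4, 6, … form another.
Track A: -1, -3, -9, -27. Geometric, ×3 each step.
Track B: 36, -36, 36, -36. The oscillation 36·(−1)^(n+1).
Term 9 comes from track A (its 5th entry): -81.
Position 10 → track B, term 5 = 36.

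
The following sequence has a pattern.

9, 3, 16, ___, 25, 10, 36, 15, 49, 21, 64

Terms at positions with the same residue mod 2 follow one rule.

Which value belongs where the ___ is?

Odd-indexed and even-indexed terms follow separate rules.
Stream A: 9, 16, 25, 36, 49, 64. The squares 3², 4², 5², ….
Stream B: 3, ?, 10, 15, 21. Triangular numbers starting at T_2.
So the missing entry in stream B is 6.

6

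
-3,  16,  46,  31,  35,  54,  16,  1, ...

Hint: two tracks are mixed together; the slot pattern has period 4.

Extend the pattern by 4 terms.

73, 92, -14, -29

The slot pattern repeats as AABB (period 4), so there are 2 interleaved tracks.
Subsequence A = -3, 16, 35, 54: linear: a_n = -22 + 19·n.
Subsequence B = 46, 31, 16, 1: arithmetic, step −15.
Term 9 comes from subsequence A (its 5th entry): 73.
The 10th slot belongs to subsequence A; its 6th term is 92.
Position 11 falls in subsequence B as its term 5, giving -14.
The 12th slot belongs to subsequence B; its 6th term is -29.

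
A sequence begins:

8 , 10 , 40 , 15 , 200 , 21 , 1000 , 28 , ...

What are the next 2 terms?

Positions 1, 3, 5, … form one subsequence and positions 2, 4, 6, … form another.
Subsequence A = 8, 40, 200, 1000: geometric, ×5 each step.
Subsequence B = 10, 15, 21, 28: triangular numbers n(n+1)/2 for n = 4, 5, ….
Term 9 comes from subsequence A (its 5th entry): 5000.
Position 10 falls in subsequence B as its term 5, giving 36.

5000, 36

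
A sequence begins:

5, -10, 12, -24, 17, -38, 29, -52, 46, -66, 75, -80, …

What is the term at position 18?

Taking every 2nd term gives 2 separate tracks.
Track A is 5, 12, 17, 29, 46, 75, which is Fibonacci-style (each term is the sum of the two before it).
Track B is -10, -24, -38, -52, -66, -80, which is subtracting 14 each time.
Position 18 → track B, term 9 = -122.

-122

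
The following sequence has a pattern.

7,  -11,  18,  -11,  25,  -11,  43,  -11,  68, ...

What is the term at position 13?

179

Positions 1, 3, 5, … form one subsequence and positions 2, 4, 6, … form another.
Track A: 7, 18, 25, 43, 68 (Fibonacci-style (each term is the sum of the two before it)).
Track B: -11, -11, -11, -11 (always -11).
Position 13 falls in track A as its term 7, giving 179.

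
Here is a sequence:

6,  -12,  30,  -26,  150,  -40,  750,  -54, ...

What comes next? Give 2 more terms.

3750, -68

Split by position mod 2 into 2 tracks.
Subsequence A is 6, 30, 150, 750, which is a geometric progression (common ratio 5).
Subsequence B is -12, -26, -40, -54, which is arithmetic with common difference −14.
Position 9 falls in subsequence A as its term 5, giving 3750.
Position 10 → subsequence B, term 5 = -68.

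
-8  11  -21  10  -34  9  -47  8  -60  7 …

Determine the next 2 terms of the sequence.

-73, 6

Odd-indexed and even-indexed terms follow separate rules.
Track A = -8, -21, -34, -47, -60: subtracting 13 each time.
Track B = 11, 10, 9, 8, 7: arithmetic with common difference −1.
The 11th slot belongs to track A; its 6th term is -73.
The 12th slot belongs to track B; its 6th term is 6.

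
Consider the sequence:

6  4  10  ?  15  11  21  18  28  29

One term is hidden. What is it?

Split by position mod 2 into 2 tracks.
Stream A = 6, 10, 15, 21, 28: triangular numbers starting at T_3.
Stream B = 4, ?, 11, 18, 29: each term equals the sum of the previous two.
So the missing entry in stream B is 7.

7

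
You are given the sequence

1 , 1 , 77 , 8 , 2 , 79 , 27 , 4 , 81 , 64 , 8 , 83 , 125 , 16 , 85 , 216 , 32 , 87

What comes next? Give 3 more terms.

Taking every 3rd term gives 3 separate tracks.
Track A: 1, 8, 27, 64, 125, 216 (perfect cubes starting at 1³).
Track B: 1, 2, 4, 8, 16, 32 (geometric, ×2 each step).
Track C: 77, 79, 81, 83, 85, 87 (arithmetic with common difference +2).
The 19th slot belongs to track A; its 7th term is 343.
Term 20 comes from track B (its 7th entry): 64.
Position 21 → track C, term 7 = 89.

343, 64, 89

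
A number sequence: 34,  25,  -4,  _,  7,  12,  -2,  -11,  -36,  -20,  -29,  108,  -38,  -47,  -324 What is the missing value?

Positions follow the repeating pattern AAB; grouping by letter gives 2 tracks.
Track A: 34, 25, ?, 7, -2, -11, -20, -29, -38, -47 — subtracting 9 each time.
Track B: -4, 12, -36, 108, -324 — geometric with ratio -3.
Track A's pattern makes the blank 16.

16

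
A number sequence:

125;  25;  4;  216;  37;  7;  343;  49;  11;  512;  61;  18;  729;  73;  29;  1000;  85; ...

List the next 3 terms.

Taking every 3rd term gives 3 separate tracks.
Track A = 125, 216, 343, 512, 729, 1000: the cubes 5³, 6³, 7³, ….
Track B = 25, 37, 49, 61, 73, 85: arithmetic, step +12.
Track C = 4, 7, 11, 18, 29: a Fibonacci-like recurrence a_n = a_{n-1} + a_{n-2}.
The 18th slot belongs to track C; its 6th term is 47.
Term 19 comes from track A (its 7th entry): 1331.
The 20th slot belongs to track B; its 7th term is 97.

47, 1331, 97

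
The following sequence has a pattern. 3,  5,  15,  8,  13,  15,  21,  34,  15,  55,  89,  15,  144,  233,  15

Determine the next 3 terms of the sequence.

377, 610, 15

Positions follow the repeating pattern AAB; grouping by letter gives 2 tracks.
Track A: 3, 5, 8, 13, 21, 34, 55, 89, 144, 233 — each term equals the sum of the previous two.
Track B: 15, 15, 15, 15, 15 — constant 15.
Position 16 falls in track A as its term 11, giving 377.
Position 17 falls in track A as its term 12, giving 610.
The 18th slot belongs to track B; its 6th term is 15.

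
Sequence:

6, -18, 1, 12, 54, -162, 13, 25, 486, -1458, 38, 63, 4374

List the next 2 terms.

-13122, 101

Positions follow the repeating pattern AABB; grouping by letter gives 2 tracks.
Track A: 6, -18, 54, -162, 486, -1458, 4374. Multiplying by -3 each time.
Track B: 1, 12, 13, 25, 38, 63. A Fibonacci-like recurrence a_n = a_{n-1} + a_{n-2}.
Term 14 comes from track A (its 8th entry): -13122.
Term 15 comes from track B (its 7th entry): 101.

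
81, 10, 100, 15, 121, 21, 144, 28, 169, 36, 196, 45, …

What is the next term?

225

The terms cycle through 2 interleaved subsequences.
Subsequence A: 81, 100, 121, 144, 169, 196. Consecutive squares n² from n = 9.
Subsequence B: 10, 15, 21, 28, 36, 45. Triangular numbers n(n+1)/2 for n = 4, 5, ….
The 13th slot belongs to subsequence A; its 7th term is 225.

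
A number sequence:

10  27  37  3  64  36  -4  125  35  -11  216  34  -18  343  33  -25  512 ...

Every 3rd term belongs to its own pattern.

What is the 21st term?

31

Read the sequence 3 terms at a time; column i is its own pattern.
Track A = 10, 3, -4, -11, -18, -25: linear: a_n = 17 − 7·n.
Track B = 27, 64, 125, 216, 343, 512: consecutive cubes n³ from n = 3.
Track C = 37, 36, 35, 34, 33: arithmetic, step −1.
Position 21 → track C, term 7 = 31.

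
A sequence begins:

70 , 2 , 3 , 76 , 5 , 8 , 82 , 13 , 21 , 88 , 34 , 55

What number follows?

94

Positions follow the repeating pattern ABB; grouping by letter gives 2 tracks.
Track A is 70, 76, 82, 88, which is linear: a_n = 64 + 6·n.
Track B is 2, 3, 5, 8, 13, 21, 34, 55, which is Fibonacci-style (each term is the sum of the two before it).
Term 13 comes from track A (its 5th entry): 94.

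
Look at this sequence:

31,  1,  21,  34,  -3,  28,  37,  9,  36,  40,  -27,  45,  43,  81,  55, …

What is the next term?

The terms cycle through 3 interleaved subsequences.
Subsequence A: 31, 34, 37, 40, 43 — arithmetic with common difference +3.
Subsequence B: 1, -3, 9, -27, 81 — geometric with ratio -3.
Subsequence C: 21, 28, 36, 45, 55 — triangular numbers n(n+1)/2 for n = 6, 7, ….
Position 16 falls in subsequence A as its term 6, giving 46.

46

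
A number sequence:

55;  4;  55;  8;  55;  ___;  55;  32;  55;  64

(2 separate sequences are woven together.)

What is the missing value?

Odd-indexed and even-indexed terms follow separate rules.
Stream A is 55, 55, 55, 55, 55, which is the constant sequence 55.
Stream B is 4, 8, ?, 32, 64, which is geometric, ×2 each step.
The gap is stream B's term 3; the rule gives 16.

16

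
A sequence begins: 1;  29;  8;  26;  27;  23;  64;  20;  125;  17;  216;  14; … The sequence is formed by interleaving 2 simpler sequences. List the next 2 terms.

Taking every 2nd term gives 2 separate tracks.
Subsequence A = 1, 8, 27, 64, 125, 216: consecutive cubes n³ from n = 1.
Subsequence B = 29, 26, 23, 20, 17, 14: subtracting 3 each time.
Position 13 → subsequence A, term 7 = 343.
Position 14 → subsequence B, term 7 = 11.

343, 11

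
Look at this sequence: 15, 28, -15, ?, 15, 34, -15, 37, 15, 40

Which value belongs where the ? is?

31

Positions 1, 3, 5, … form one subsequence and positions 2, 4, 6, … form another.
Subsequence A: 15, -15, 15, -15, 15 (oscillating between 15 and -15).
Subsequence B: 28, ?, 34, 37, 40 (arithmetic with common difference +3).
So the missing entry in subsequence B is 31.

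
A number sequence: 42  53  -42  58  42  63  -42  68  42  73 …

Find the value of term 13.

42

Split by position mod 2 into 2 tracks.
Stream A: 42, -42, 42, -42, 42. Alternating ±42.
Stream B: 53, 58, 63, 68, 73. Adding 5 each time.
Position 13 → stream A, term 7 = 42.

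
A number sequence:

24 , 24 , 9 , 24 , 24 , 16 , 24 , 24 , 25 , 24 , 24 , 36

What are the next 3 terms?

24, 24, 49

Positions follow the repeating pattern AAB; grouping by letter gives 2 tracks.
Track A is 24, 24, 24, 24, 24, 24, 24, 24, which is constant 24.
Track B is 9, 16, 25, 36, which is the squares 3², 4², 5², ….
Position 13 → track A, term 9 = 24.
Term 14 comes from track A (its 10th entry): 24.
Term 15 comes from track B (its 5th entry): 49.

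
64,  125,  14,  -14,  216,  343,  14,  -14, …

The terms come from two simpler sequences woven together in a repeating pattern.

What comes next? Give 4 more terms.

512, 729, 14, -14

Positions follow the repeating pattern AABB; grouping by letter gives 2 tracks.
Track A: 64, 125, 216, 343 — consecutive cubes n³ from n = 4.
Track B: 14, -14, 14, -14 — alternating ±14.
The 9th slot belongs to track A; its 5th term is 512.
The 10th slot belongs to track A; its 6th term is 729.
Position 11 → track B, term 5 = 14.
Term 12 comes from track B (its 6th entry): -14.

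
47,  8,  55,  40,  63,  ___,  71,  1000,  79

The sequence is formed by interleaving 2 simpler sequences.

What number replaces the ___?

200

Split by position mod 2 into 2 tracks.
Subsequence A is 47, 55, 63, 71, 79, which is adding 8 each time.
Subsequence B is 8, 40, ?, 1000, which is a geometric progression (common ratio 5).
Subsequence B's pattern makes the blank 200.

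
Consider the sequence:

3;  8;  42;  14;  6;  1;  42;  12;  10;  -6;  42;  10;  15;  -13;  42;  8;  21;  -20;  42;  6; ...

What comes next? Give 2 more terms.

Split by position mod 4: positions 1, 5, 9, … form one track, and each other residue class forms its own.
Track A: 3, 6, 10, 15, 21 (triangular numbers starting at T_2).
Track B: 8, 1, -6, -13, -20 (subtracting 7 each time).
Track C: 42, 42, 42, 42, 42 (constant 42).
Track D: 14, 12, 10, 8, 6 (arithmetic, step −2).
Position 21 → track A, term 6 = 28.
Position 22 → track B, term 6 = -27.

28, -27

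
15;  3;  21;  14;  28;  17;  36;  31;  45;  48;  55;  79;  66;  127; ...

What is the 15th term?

78

Taking every 2nd term gives 2 separate tracks.
Track A is 15, 21, 28, 36, 45, 55, 66, which is the triangular numbers T_5, T_6, ….
Track B is 3, 14, 17, 31, 48, 79, 127, which is a Fibonacci-like recurrence a_n = a_{n-1} + a_{n-2}.
Term 15 comes from track A (its 8th entry): 78.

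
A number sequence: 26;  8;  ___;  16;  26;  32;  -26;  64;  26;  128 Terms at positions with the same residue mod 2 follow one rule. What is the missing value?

-26

The terms cycle through 2 interleaved subsequences.
Track A: 26, ?, 26, -26, 26 — alternating ±26.
Track B: 8, 16, 32, 64, 128 — successive powers of 2.
The gap is track A's term 2; the rule gives -26.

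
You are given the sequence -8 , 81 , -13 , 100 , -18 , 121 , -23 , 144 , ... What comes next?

-28

Positions 1, 3, 5, … form one subsequence and positions 2, 4, 6, … form another.
Subsequence A: -8, -13, -18, -23 — arithmetic with common difference −5.
Subsequence B: 81, 100, 121, 144 — perfect squares starting at 9².
Position 9 → subsequence A, term 5 = -28.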